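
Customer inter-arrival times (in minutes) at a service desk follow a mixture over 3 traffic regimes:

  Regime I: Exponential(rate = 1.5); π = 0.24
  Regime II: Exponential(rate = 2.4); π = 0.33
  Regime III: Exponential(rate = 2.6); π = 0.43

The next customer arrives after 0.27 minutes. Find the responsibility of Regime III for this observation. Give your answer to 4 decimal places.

By Bayes' theorem, P(k | x) = π_k f_k(x) / Σ_j π_j f_j(x).
Component likelihoods at x = 0.27 minutes:
  L_I = 1.00047
  L_II = 1.25542
  L_III = 1.28854
Unnormalised posteriors:
  π_I·L_I = 0.24 × 1.00047 = 0.240112
  π_II·L_II = 0.33 × 1.25542 = 0.414288
  π_III·L_III = 0.43 × 1.28854 = 0.554073
Normaliser: 0.240112 + 0.414288 + 0.554073 = 1.20847
Responsibility of Regime III: 0.554073 / 1.20847 ≈ 0.4585

0.4585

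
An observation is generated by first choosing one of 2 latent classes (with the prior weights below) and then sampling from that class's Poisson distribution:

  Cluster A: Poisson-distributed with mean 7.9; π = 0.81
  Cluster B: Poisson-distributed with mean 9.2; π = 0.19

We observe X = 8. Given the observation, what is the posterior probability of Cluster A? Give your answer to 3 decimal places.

The responsibility of component k is π_k f_k(x) divided by Σ_j π_j f_j(x).
Poisson probabilities:
  L_A = 0.139499
  L_B = 0.128609
Weight by the priors:
  π_A·L_A = 0.81 × 0.139499 = 0.112994
  π_B·L_B = 0.19 × 0.128609 = 0.0244358
Marginal: 0.112994 + 0.0244358 = 0.13743
Responsibility of Cluster A: 0.112994 / 0.13743 ≈ 0.822

0.822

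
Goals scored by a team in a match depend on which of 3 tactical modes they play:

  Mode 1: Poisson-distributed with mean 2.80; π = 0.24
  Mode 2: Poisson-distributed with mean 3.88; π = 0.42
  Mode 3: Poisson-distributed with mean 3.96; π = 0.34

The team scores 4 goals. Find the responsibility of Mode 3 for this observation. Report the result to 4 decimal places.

0.3576

Apply Bayes' rule: the posterior for each component is proportional to its prior times its likelihood at x.
Poisson probabilities:
  f_1 = e^(−2.80)·2.80^4/4! = 0.155739
  f_2 = e^(−3.88)·3.88^4/4! = 0.195008
  f_3 = e^(−3.96)·3.96^4/4! = 0.195327
Multiply by the mixture weights:
  π_1·f_1 = 0.24 × 0.155739 = 0.0373773
  π_2·f_2 = 0.42 × 0.195008 = 0.0819035
  π_3·f_3 = 0.34 × 0.195327 = 0.0664113
Sum: 0.0373773 + 0.0819035 + 0.0664113 = 0.185692
So the posterior for Mode 3 is 0.0664113 / 0.185692 ≈ 0.3576.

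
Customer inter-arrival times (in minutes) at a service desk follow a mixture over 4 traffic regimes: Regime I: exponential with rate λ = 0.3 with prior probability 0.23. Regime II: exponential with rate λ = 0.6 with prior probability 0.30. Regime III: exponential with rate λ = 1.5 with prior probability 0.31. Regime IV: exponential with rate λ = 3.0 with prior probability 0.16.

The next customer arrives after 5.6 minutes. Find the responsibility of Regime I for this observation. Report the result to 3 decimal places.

0.669

P(component k | x) = P(Z=k)·f_k(x) / marginal(x), where marginal(x) = Σ_j P(Z=j)·f_j(x).
Evaluate each component's likelihood at the observed value:
  p_I = 0.0559122
  p_II = 0.0208412
  p_III = 0.000337301
  p_IV = 1.51696e-07
Weight by the priors:
  P(Z=I)·p_I = 0.23 × 0.0559122 = 0.0128598
  P(Z=II)·p_II = 0.30 × 0.0208412 = 0.00625235
  P(Z=III)·p_III = 0.31 × 0.000337301 = 0.000104563
  P(Z=IV)·p_IV = 0.16 × 1.51696e-07 = 2.42714e-08
Sum: 0.0128598 + 0.00625235 + 0.000104563 + 2.42714e-08 = 0.0192167
P(Regime I | the observation) ≈ 0.669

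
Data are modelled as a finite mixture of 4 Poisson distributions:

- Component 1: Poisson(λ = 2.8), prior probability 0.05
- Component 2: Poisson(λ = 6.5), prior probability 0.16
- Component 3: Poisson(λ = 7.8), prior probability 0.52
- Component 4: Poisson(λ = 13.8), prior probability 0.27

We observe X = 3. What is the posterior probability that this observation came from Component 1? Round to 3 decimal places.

By Bayes' theorem, P(k | x) = π_k f_k(x) / Σ_j π_j f_j(x).
Evaluate each component's likelihood at the observed value:
  p_1 = 0.222484
  p_2 = 0.0688137
  p_3 = 0.0324068
  p_4 = 0.000444859
Unnormalised posteriors:
  π_1·p_1 = 0.05 × 0.222484 = 0.0111242
  π_2·p_2 = 0.16 × 0.0688137 = 0.0110102
  π_3·p_3 = 0.52 × 0.0324068 = 0.0168515
  π_4·p_4 = 0.27 × 0.000444859 = 0.000120112
Evidence: 0.0111242 + 0.0110102 + 0.0168515 + 0.000120112 = 0.039106
So the posterior for Component 1 is 0.0111242 / 0.039106 ≈ 0.284.

0.284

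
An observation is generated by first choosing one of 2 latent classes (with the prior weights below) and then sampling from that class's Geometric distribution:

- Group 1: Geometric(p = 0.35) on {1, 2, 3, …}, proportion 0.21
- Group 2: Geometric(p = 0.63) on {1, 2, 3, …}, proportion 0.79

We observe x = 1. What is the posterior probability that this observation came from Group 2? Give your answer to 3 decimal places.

0.871

By Bayes' theorem, P(k | x) = π_k f_k(x) / Σ_j π_j f_j(x).
Component likelihoods at x = 1:
  f_1 = 0.35
  f_2 = 0.63
Weight by the priors:
  π_1·f_1 = 0.21 × 0.35 = 0.0735
  π_2·f_2 = 0.79 × 0.63 = 0.4977
Sum: 0.0735 + 0.4977 = 0.5712
Responsibility of Group 2: 0.4977 / 0.5712 ≈ 0.871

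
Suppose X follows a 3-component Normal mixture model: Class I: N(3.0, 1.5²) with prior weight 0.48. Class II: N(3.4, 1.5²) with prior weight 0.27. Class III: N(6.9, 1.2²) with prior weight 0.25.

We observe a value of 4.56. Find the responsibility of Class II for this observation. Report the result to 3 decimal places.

0.380

Apply Bayes' rule: the posterior for each component is proportional to its prior times its likelihood at x.
Normal densities:
  f_I = 0.154865
  f_II = 0.197222
  f_III = 0.0496623
Weight by the priors:
  w_I·f_I = 0.48 × 0.154865 = 0.074335
  w_II·f_II = 0.27 × 0.197222 = 0.0532499
  w_III·f_III = 0.25 × 0.0496623 = 0.0124156
Marginal: 0.074335 + 0.0532499 + 0.0124156 = 0.140001
So the posterior for Class II is 0.0532499 / 0.140001 ≈ 0.380.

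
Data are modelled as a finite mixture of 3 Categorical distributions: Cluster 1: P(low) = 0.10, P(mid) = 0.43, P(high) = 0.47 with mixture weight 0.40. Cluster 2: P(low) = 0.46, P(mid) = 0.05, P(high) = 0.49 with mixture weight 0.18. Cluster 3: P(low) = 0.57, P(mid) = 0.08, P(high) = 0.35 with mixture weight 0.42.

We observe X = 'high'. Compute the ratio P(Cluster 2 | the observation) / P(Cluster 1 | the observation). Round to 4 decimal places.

Since P(k|x) ∝ w_k f_k(x), the posterior odds are w_i f_i(x) / (w_j f_j(x)).
Evaluate each component's likelihood at the observed value:
  p_1 = P(high | comp) = 0.47
  p_2 = P(high | comp) = 0.49
  p_3 = P(high | comp) = 0.35
0.0882 / 0.188 ≈ 0.4691

0.4691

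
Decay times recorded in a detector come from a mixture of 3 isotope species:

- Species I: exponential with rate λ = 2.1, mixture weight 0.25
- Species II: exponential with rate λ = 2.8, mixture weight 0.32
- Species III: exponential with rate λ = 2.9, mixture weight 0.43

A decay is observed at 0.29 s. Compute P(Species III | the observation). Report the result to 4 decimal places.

0.4404

The responsibility of component k is P(Z=k) f_k(x) divided by Σ_j P(Z=j) f_j(x).
Component likelihoods at x = 0.29 s:
  f_I = 2.1·e^(−2.1·0.29) = 2.1·e^(−0.6090) = 1.14218
  f_II = 2.8·e^(−2.8·0.29) = 2.8·e^(−0.8120) = 1.24311
  f_III = 2.9·e^(−2.9·0.29) = 2.9·e^(−0.8410) = 1.25071
Multiply by the mixture weights:
  P(Z=I)·f_I = 0.25 × 1.14218 = 0.285545
  P(Z=II)·f_II = 0.32 × 1.24311 = 0.397796
  P(Z=III)·f_III = 0.43 × 1.25071 = 0.537805
Normaliser: 0.285545 + 0.397796 + 0.537805 = 1.22115
P(Species III | x) ≈ 0.4404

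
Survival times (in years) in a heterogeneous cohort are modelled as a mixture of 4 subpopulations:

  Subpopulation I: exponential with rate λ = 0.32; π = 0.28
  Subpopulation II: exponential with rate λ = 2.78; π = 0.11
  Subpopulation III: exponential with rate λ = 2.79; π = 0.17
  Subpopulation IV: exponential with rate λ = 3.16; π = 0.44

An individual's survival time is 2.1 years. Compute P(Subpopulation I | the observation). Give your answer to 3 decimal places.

By Bayes' theorem, P(k | x) = w_k f_k(x) / Σ_j w_j f_j(x).
Component likelihoods at x = 2.1 years:
  L_I = 0.32·e^(−0.32·2.1) = 0.32·e^(−0.6720) = 0.16342
  L_II = 2.78·e^(−2.78·2.1) = 2.78·e^(−5.8380) = 0.00810277
  L_III = 2.79·e^(−2.79·2.1) = 2.79·e^(−5.8590) = 0.00796293
  L_IV = 3.16·e^(−3.16·2.1) = 3.16·e^(−6.6360) = 0.00414676
Multiply by the mixture weights:
  w_I·L_I = 0.28 × 0.16342 = 0.0457575
  w_II·L_II = 0.11 × 0.00810277 = 0.000891305
  w_III·L_III = 0.17 × 0.00796293 = 0.0013537
  w_IV·L_IV = 0.44 × 0.00414676 = 0.00182457
Marginal: 0.0457575 + 0.000891305 + 0.0013537 + 0.00182457 = 0.0498271
P(Subpopulation I | the observation) ≈ 0.918

0.918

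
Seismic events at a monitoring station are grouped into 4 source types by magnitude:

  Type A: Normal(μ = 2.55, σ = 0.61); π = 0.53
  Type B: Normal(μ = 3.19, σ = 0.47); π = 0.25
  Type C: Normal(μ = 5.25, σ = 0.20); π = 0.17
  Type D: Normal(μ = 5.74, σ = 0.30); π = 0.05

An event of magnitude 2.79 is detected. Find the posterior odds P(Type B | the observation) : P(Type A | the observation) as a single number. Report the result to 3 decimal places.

0.460

The posterior odds equal the prior odds times the likelihood ratio: (P(Z=i)/P(Z=j))·(f_i(x)/f_j(x)).
Component likelihoods at x = 2.79:
  f_A = (1/(0.61·√(2π)))·exp(−(2.79−2.55)²/(2·0.61²)) = 0.654004·exp(-0.07740) = 0.605294
  f_B = (1/(0.47·√(2π)))·exp(−(2.79−3.19)²/(2·0.47²)) = 0.848813·exp(-0.36215) = 0.590922
  f_C = (1/(0.20·√(2π)))·exp(−(2.79−5.25)²/(2·0.20²)) = 1.994711·exp(-75.64500) = 2.80333e-33
  f_D = (1/(0.30·√(2π)))·exp(−(2.79−5.74)²/(2·0.30²)) = 1.329808·exp(-48.34722) = 1.33924e-21
Posterior odds = (P(Z=B)·f_B) / (P(Z=A)·f_A) = (0.25·0.590922) / (0.53·0.605294) = 0.147731 / 0.320806 ≈ 0.460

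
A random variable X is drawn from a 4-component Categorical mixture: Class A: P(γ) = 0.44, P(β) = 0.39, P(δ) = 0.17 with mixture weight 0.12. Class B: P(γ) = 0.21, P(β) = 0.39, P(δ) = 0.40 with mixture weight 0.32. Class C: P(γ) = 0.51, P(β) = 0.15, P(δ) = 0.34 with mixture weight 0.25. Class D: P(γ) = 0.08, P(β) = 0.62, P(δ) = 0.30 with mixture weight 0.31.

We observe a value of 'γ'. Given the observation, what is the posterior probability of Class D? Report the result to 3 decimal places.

P(component k | x) = w_k·f_k(x) / marginal(x), where marginal(x) = Σ_j w_j·f_j(x).
Categorical probabilities:
  f_A = P(γ | comp) = 0.44
  f_B = P(γ | comp) = 0.21
  f_C = P(γ | comp) = 0.51
  f_D = P(γ | comp) = 0.08
Weight by the priors:
  w_A·f_A = 0.12 × 0.44 = 0.0528
  w_B·f_B = 0.32 × 0.21 = 0.0672
  w_C·f_C = 0.25 × 0.51 = 0.1275
  w_D·f_D = 0.31 × 0.08 = 0.0248
Evidence: 0.0528 + 0.0672 + 0.1275 + 0.0248 = 0.2723
Responsibility of Class D: 0.0248 / 0.2723 ≈ 0.091

0.091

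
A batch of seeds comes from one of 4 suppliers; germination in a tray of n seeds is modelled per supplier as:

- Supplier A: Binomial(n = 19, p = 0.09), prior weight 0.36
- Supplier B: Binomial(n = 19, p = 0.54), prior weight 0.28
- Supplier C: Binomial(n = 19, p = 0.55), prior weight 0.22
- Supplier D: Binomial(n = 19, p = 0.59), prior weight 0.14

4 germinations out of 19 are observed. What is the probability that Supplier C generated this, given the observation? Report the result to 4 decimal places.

0.0207

The responsibility of component k is π_k f_k(x) divided by Σ_j π_j f_j(x).
Component likelihoods at x = 4 germinations out of 19:
  L_A = C(19,4)·0.09^4·0.91^15 = 3876·6.561e-05·0.243008 = 0.061798
  L_B = C(19,4)·0.54^4·0.46^15 = 3876·0.0850306·8.7371e-06 = 0.00287956
  L_C = C(19,4)·0.55^4·0.45^15 = 3876·0.0915063·6.2833e-06 = 0.00222855
  L_D = C(19,4)·0.59^4·0.41^15 = 3876·0.121174·1.5551e-06 = 0.000730381
Unnormalised posteriors:
  π_A·L_A = 0.36 × 0.061798 = 0.0222473
  π_B·L_B = 0.28 × 0.00287956 = 0.000806277
  π_C·L_C = 0.22 × 0.00222855 = 0.000490281
  π_D·L_D = 0.14 × 0.000730381 = 0.000102253
Marginal: 0.0222473 + 0.000806277 + 0.000490281 + 0.000102253 = 0.0236461
Responsibility of Supplier C: 0.000490281 / 0.0236461 ≈ 0.0207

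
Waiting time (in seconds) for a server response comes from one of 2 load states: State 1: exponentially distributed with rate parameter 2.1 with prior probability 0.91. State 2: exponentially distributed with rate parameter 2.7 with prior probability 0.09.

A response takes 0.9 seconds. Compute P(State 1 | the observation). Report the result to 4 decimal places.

0.9310

Apply Bayes' rule: the posterior for each component is proportional to its prior times its likelihood at x.
Component likelihoods at x = 0.9 seconds:
  p_1 = 0.317251
  p_2 = 0.237699
Weight by the priors:
  P(Z=1)·p_1 = 0.91 × 0.317251 = 0.288698
  P(Z=2)·p_2 = 0.09 × 0.237699 = 0.021393
Evidence: 0.288698 + 0.021393 = 0.310091
P(State 1 | 0.9 seconds) ≈ 0.9310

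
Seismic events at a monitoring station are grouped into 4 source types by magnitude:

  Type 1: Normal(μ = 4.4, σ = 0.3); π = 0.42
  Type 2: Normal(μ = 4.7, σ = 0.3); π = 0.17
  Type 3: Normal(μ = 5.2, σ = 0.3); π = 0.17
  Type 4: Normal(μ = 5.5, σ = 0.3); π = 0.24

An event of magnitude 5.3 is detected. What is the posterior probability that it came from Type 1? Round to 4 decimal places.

Posterior ∝ prior × likelihood, so P(k | x) ∝ P(Z=k) f_k(x); normalise over all components.
Normal densities:
  L_1 = 0.0147728
  L_2 = 0.17997
  L_3 = 1.25794
  L_4 = 1.06483
Unnormalised posteriors:
  P(Z=1)·L_1 = 0.42 × 0.0147728 = 0.00620459
  P(Z=2)·L_2 = 0.17 × 0.17997 = 0.0305949
  P(Z=3)·L_3 = 0.17 × 1.25794 = 0.21385
  P(Z=4)·L_4 = 0.24 × 1.06483 = 0.255558
Sum: 0.00620459 + 0.0305949 + 0.21385 + 0.255558 = 0.506208
P(Type 1 | data) ≈ 0.0123

0.0123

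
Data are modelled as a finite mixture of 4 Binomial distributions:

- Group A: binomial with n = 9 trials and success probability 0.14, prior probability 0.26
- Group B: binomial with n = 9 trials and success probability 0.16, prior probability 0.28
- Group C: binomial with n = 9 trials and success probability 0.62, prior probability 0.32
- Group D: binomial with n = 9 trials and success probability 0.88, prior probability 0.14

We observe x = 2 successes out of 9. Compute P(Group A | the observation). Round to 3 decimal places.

0.440

P(component k | x) = π_k·f_k(x) / marginal(x), where marginal(x) = Σ_j π_j·f_j(x).
Evaluate each component's likelihood at the observed value:
  p_A = 0.245498
  p_B = 0.271955
  p_C = 0.0158333
  p_D = 9.98933e-06
Prior × likelihood for each component:
  π_A·p_A = 0.26 × 0.245498 = 0.0638294
  π_B·p_B = 0.28 × 0.271955 = 0.0761475
  π_C·p_C = 0.32 × 0.0158333 = 0.00506665
  π_D·p_D = 0.14 × 9.98933e-06 = 1.39851e-06
Evidence: 0.0638294 + 0.0761475 + 0.00506665 + 1.39851e-06 = 0.145045
So the posterior for Group A is 0.0638294 / 0.145045 ≈ 0.440.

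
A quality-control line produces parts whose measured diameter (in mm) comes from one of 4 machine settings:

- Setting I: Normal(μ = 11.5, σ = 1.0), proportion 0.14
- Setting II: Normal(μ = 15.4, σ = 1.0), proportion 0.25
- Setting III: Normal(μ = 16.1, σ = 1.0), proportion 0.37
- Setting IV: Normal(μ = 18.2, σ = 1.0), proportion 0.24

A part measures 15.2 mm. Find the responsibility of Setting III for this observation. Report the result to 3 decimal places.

0.499

By Bayes' theorem, P(k | x) = w_k f_k(x) / Σ_j w_j f_j(x).
Normal densities:
  L_I = (1/(1.0·√(2π)))·exp(−(15.2−11.5)²/(2·1.0²)) = 0.398942·exp(-6.84500) = 0.00042478
  L_II = (1/(1.0·√(2π)))·exp(−(15.2−15.4)²/(2·1.0²)) = 0.398942·exp(-0.02000) = 0.391043
  L_III = (1/(1.0·√(2π)))·exp(−(15.2−16.1)²/(2·1.0²)) = 0.398942·exp(-0.40500) = 0.266085
  L_IV = (1/(1.0·√(2π)))·exp(−(15.2−18.2)²/(2·1.0²)) = 0.398942·exp(-4.50000) = 0.00443185
Prior × likelihood for each component:
  w_I·L_I = 0.14 × 0.00042478 = 5.94692e-05
  w_II·L_II = 0.25 × 0.391043 = 0.0977607
  w_III·L_III = 0.37 × 0.266085 = 0.0984515
  w_IV·L_IV = 0.24 × 0.00443185 = 0.00106364
Evidence: 5.94692e-05 + 0.0977607 + 0.0984515 + 0.00106364 = 0.197335
P(Setting III | 15.2 mm) ≈ 0.499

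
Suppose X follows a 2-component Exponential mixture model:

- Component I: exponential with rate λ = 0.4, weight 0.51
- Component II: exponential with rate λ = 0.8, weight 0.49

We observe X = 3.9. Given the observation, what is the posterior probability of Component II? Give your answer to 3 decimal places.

0.288

The responsibility of component k is P(Z=k) f_k(x) divided by Σ_j P(Z=j) f_j(x).
Component likelihoods at x = 3.9:
  f_I = 0.0840544
  f_II = 0.0353257
Prior × likelihood for each component:
  P(Z=I)·f_I = 0.51 × 0.0840544 = 0.0428678
  P(Z=II)·f_II = 0.49 × 0.0353257 = 0.0173096
Normaliser: 0.0428678 + 0.0173096 = 0.0601774
Responsibility of Component II: 0.0173096 / 0.0601774 ≈ 0.288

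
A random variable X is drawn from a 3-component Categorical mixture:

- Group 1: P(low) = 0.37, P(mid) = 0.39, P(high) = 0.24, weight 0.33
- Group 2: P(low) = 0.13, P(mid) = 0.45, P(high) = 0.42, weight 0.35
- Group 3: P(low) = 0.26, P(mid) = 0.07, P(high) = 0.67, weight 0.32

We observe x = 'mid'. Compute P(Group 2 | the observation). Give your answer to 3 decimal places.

0.510

Apply Bayes' rule: the posterior for each component is proportional to its prior times its likelihood at x.
Evaluate each component's likelihood at the observed value:
  f_1 = P(mid | comp) = 0.39
  f_2 = P(mid | comp) = 0.45
  f_3 = P(mid | comp) = 0.07
Weight by the priors:
  P(Z=1)·f_1 = 0.33 × 0.39 = 0.1287
  P(Z=2)·f_2 = 0.35 × 0.45 = 0.1575
  P(Z=3)·f_3 = 0.32 × 0.07 = 0.0224
Marginal: 0.1287 + 0.1575 + 0.0224 = 0.3086
Responsibility of Group 2: 0.1575 / 0.3086 ≈ 0.510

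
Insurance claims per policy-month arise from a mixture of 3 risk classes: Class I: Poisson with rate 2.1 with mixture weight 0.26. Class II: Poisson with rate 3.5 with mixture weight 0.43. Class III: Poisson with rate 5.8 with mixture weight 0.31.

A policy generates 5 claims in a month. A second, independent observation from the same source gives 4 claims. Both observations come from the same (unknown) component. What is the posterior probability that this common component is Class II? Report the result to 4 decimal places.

By Bayes' theorem, P(k | x) = π_k f_k(x) / Σ_j π_j f_j(x).
Since both observations come from the same component, the likelihood for component k is f_k(x₁)·f_k(x₂).
  p_I = [e^(−2.1)·2.1^5/5! = 0.041677] × [0.099231] = 0.00413566
  p_II = [e^(−3.5)·3.5^5/5! = 0.132169] × [0.188812] = 0.0249551
  p_III = [e^(−5.8)·5.8^5/5! = 0.165596] × [0.142755] = 0.0236398
Prior × likelihood for each component:
  π_I·p_I = 0.26 × 0.00413566 = 0.00107527
  π_II·p_II = 0.43 × 0.0249551 = 0.0107307
  π_III·p_III = 0.31 × 0.0236398 = 0.00732833
Sum: 0.00107527 + 0.0107307 + 0.00732833 = 0.0191343
So the posterior for Class II is 0.0107307 / 0.0191343 ≈ 0.5608.

0.5608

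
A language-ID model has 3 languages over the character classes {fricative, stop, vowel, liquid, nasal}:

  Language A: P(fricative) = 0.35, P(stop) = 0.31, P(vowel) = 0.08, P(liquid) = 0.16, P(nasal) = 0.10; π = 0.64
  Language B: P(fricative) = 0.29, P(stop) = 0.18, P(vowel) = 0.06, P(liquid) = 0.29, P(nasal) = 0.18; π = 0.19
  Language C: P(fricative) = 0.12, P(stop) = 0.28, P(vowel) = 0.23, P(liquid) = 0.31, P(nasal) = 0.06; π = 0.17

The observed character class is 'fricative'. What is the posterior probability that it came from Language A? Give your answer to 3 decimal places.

0.748

The responsibility of component k is w_k f_k(x) divided by Σ_j w_j f_j(x).
Evaluate each component's likelihood at the observed value:
  f_A = P(fricative | comp) = 0.35
  f_B = P(fricative | comp) = 0.29
  f_C = P(fricative | comp) = 0.12
Prior × likelihood for each component:
  w_A·f_A = 0.64 × 0.35 = 0.224
  w_B·f_B = 0.19 × 0.29 = 0.0551
  w_C·f_C = 0.17 × 0.12 = 0.0204
Marginal: 0.224 + 0.0551 + 0.0204 = 0.2995
P(Language A | the observation) = 0.224 / 0.2995 ≈ 0.748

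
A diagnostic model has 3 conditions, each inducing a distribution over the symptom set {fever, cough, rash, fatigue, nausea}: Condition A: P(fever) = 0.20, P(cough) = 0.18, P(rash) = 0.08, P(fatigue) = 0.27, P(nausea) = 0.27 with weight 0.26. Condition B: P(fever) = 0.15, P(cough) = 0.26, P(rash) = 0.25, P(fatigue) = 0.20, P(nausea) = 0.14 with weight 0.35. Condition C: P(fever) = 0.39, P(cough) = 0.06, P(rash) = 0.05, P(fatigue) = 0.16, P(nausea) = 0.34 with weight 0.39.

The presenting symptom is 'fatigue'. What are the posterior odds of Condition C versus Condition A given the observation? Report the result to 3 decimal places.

Since P(k|x) ∝ w_k f_k(x), the posterior odds are w_i f_i(x) / (w_j f_j(x)).
Evaluate each component's likelihood at the observed value:
  p_A = P(fatigue | comp) = 0.27
  p_B = P(fatigue | comp) = 0.20
  p_C = P(fatigue | comp) = 0.16
0.0624 / 0.0702 ≈ 0.889

0.889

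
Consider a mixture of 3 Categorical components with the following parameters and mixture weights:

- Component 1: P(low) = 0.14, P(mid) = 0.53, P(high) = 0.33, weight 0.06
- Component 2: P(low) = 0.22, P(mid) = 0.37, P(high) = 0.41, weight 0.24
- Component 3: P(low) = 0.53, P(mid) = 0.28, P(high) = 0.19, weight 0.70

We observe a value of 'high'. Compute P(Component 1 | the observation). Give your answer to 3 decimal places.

P(component k | x) = π_k·f_k(x) / marginal(x), where marginal(x) = Σ_j π_j·f_j(x).
Evaluate each component's likelihood at the observed value:
  p_1 = P(high | comp) = 0.33
  p_2 = P(high | comp) = 0.41
  p_3 = P(high | comp) = 0.19
Unnormalised posteriors:
  π_1·p_1 = 0.06 × 0.33 = 0.0198
  π_2·p_2 = 0.24 × 0.41 = 0.0984
  π_3·p_3 = 0.70 × 0.19 = 0.133
Normaliser: 0.0198 + 0.0984 + 0.133 = 0.2512
Responsibility of Component 1: 0.0198 / 0.2512 ≈ 0.079

0.079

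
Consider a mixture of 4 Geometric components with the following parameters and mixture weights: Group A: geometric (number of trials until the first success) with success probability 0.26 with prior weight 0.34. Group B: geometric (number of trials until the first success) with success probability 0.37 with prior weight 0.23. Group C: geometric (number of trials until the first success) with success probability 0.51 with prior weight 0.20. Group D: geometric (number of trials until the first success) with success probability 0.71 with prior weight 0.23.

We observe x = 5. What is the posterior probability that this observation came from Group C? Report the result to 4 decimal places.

The responsibility of component k is w_k f_k(x) divided by Σ_j w_j f_j(x).
Component likelihoods at x = 5:
  L_A = 0.26·(1−0.26)^4 = 0.26·0.299866 = 0.0779651
  L_B = 0.37·(1−0.37)^4 = 0.37·0.15753 = 0.058286
  L_C = 0.51·(1−0.51)^4 = 0.51·0.057648 = 0.0294005
  L_D = 0.71·(1−0.71)^4 = 0.71·0.00707281 = 0.0050217
Weight by the priors:
  w_A·L_A = 0.34 × 0.0779651 = 0.0265081
  w_B·L_B = 0.23 × 0.058286 = 0.0134058
  w_C·L_C = 0.20 × 0.0294005 = 0.0058801
  w_D·L_D = 0.23 × 0.0050217 = 0.00115499
Normaliser: 0.0265081 + 0.0134058 + 0.0058801 + 0.00115499 = 0.046949
Responsibility of Group C: 0.0058801 / 0.046949 ≈ 0.1252

0.1252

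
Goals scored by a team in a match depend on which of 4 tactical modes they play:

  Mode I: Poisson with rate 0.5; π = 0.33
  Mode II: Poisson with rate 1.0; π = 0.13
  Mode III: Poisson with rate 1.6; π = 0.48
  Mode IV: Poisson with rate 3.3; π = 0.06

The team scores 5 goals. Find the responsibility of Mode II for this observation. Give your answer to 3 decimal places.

P(component k | x) = P(Z=k)·f_k(x) / marginal(x), where marginal(x) = Σ_j P(Z=j)·f_j(x).
Evaluate each component's likelihood at the observed value:
  f_I = 0.000157951
  f_II = 0.00306566
  f_III = 0.017642
  f_IV = 0.120286
Unnormalised posteriors:
  P(Z=I)·f_I = 0.33 × 0.000157951 = 5.21237e-05
  P(Z=II)·f_II = 0.13 × 0.00306566 = 0.000398536
  P(Z=III)·f_III = 0.48 × 0.017642 = 0.00846815
  P(Z=IV)·f_IV = 0.06 × 0.120286 = 0.00721719
Sum: 5.21237e-05 + 0.000398536 + 0.00846815 + 0.00721719 = 0.016136
P(Mode II | 5 goals) ≈ 0.025

0.025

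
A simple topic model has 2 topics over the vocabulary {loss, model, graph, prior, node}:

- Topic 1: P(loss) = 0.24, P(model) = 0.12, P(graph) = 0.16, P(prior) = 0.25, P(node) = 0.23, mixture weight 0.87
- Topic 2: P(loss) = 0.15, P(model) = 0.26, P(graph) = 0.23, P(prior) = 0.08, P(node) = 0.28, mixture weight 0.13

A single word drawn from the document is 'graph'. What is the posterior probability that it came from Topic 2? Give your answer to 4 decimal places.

Posterior ∝ prior × likelihood, so P(k | x) ∝ π_k f_k(x); normalise over all components.
Component likelihoods at x = 'graph':
  L_1 = 0.16
  L_2 = 0.23
Weight by the priors:
  π_1·L_1 = 0.87 × 0.16 = 0.1392
  π_2·L_2 = 0.13 × 0.23 = 0.0299
Denominator: 0.1392 + 0.0299 = 0.1691
P(Topic 2 | data) = 0.0299 / 0.1691 ≈ 0.1768

0.1768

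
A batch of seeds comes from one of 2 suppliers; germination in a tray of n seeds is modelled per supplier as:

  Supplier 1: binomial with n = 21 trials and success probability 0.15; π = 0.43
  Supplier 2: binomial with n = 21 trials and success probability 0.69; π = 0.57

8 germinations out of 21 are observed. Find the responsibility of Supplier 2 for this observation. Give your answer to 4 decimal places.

0.3493

Posterior ∝ prior × likelihood, so P(k | x) ∝ π_k f_k(x); normalise over all components.
Evaluate each component's likelihood at the observed value:
  f_1 = C(21,8)·0.15^8·0.85^13 = 203490·2.56289e-07·0.120905 = 0.00630549
  f_2 = C(21,8)·0.69^8·0.31^13 = 203490·0.0513798·2.44175e-07 = 0.00255292
Prior × likelihood for each component:
  π_1·f_1 = 0.43 × 0.00630549 = 0.00271136
  π_2·f_2 = 0.57 × 0.00255292 = 0.00145517
Denominator: 0.00271136 + 0.00145517 = 0.00416653
P(Supplier 2 | data) ≈ 0.3493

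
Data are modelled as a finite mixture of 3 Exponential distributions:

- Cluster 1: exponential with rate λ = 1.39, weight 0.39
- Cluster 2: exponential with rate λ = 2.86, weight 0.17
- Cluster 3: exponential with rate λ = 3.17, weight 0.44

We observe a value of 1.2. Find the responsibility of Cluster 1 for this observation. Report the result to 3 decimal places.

P(component k | x) = π_k·f_k(x) / marginal(x), where marginal(x) = Σ_j π_j·f_j(x).
Component likelihoods at x = 1.2:
  f_1 = 0.262187
  f_2 = 0.0924416
  f_3 = 0.0706323
Weight by the priors:
  π_1·f_1 = 0.39 × 0.262187 = 0.102253
  π_2·f_2 = 0.17 × 0.0924416 = 0.0157151
  π_3·f_3 = 0.44 × 0.0706323 = 0.0310782
Marginal: 0.102253 + 0.0157151 + 0.0310782 = 0.149046
Responsibility of Cluster 1: 0.102253 / 0.149046 ≈ 0.686

0.686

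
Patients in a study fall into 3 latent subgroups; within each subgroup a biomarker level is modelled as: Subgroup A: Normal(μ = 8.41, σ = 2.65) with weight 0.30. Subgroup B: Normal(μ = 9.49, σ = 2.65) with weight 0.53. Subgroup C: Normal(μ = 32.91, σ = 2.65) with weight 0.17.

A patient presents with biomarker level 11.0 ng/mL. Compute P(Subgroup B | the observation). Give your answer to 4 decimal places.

0.7077

By Bayes' theorem, P(k | x) = π_k f_k(x) / Σ_j π_j f_j(x).
Component likelihoods at x = 11.0 ng/mL:
  p_A = 0.0933767
  p_B = 0.127985
  p_C = 2.15669e-16
Prior × likelihood for each component:
  π_A·p_A = 0.30 × 0.0933767 = 0.028013
  π_B·p_B = 0.53 × 0.127985 = 0.0678322
  π_C·p_C = 0.17 × 2.15669e-16 = 3.66638e-17
Denominator: 0.028013 + 0.0678322 + 3.66638e-17 = 0.0958452
So the posterior for Subgroup B is 0.0678322 / 0.0958452 ≈ 0.7077.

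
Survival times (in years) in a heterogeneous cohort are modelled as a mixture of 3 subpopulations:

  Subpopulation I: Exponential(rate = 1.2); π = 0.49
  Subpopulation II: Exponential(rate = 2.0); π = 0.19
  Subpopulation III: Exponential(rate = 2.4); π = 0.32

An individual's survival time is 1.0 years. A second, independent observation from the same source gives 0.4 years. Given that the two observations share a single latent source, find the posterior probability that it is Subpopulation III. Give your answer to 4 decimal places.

0.2648

Posterior ∝ prior × likelihood, so P(k | x) ∝ π_k f_k(x); normalise over all components.
Since both observations come from the same component, the likelihood for component k is f_k(x₁)·f_k(x₂).
  f_I = [1.2·e^(−1.2·1.0) = 1.2·e^(−1.2000) = 0.361433] × [0.74254] = 0.268379
  f_II = [2.0·e^(−2.0·1.0) = 2.0·e^(−2.0000) = 0.270671] × [0.898658] = 0.24324
  f_III = [2.4·e^(−2.4·1.0) = 2.4·e^(−2.4000) = 0.217723] × [0.918943] = 0.200075
Prior × likelihood for each component:
  π_I·f_I = 0.49 × 0.268379 = 0.131505
  π_II·f_II = 0.19 × 0.24324 = 0.0462156
  π_III·f_III = 0.32 × 0.200075 = 0.064024
Denominator: 0.131505 + 0.0462156 + 0.064024 = 0.241745
P(Subpopulation III | x₁, x₂) ≈ 0.2648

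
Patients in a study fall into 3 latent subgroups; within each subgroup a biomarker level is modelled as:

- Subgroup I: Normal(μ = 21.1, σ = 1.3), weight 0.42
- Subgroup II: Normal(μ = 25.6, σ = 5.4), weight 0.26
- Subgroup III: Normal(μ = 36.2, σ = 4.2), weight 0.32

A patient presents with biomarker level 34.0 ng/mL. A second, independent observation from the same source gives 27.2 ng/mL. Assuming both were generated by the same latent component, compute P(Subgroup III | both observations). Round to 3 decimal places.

By Bayes' theorem, P(k | x) = π_k f_k(x) / Σ_j π_j f_j(x).
Since both observations come from the same component, the likelihood for component k is f_k(x₁)·f_k(x₂).
  f_I = [(1/(1.3·√(2π)))·exp(−(34.0−21.1)²/(2·1.3²)) = 0.306879·exp(-49.23373) = 1.27359e-22] × [5.08011e-06] = 6.46998e-28
  f_II = [(1/(5.4·√(2π)))·exp(−(34.0−25.6)²/(2·5.4²)) = 0.073878·exp(-1.20988) = 0.022033] × [0.0707054] = 0.00155785
  f_III = [(1/(4.2·√(2π)))·exp(−(34.0−36.2)²/(2·4.2²)) = 0.094986·exp(-0.13719) = 0.0828096] × [0.00956216] = 0.000791839
Weight by the priors:
  π_I·f_I = 0.42 × 6.46998e-28 = 2.71739e-28
  π_II·f_II = 0.26 × 0.00155785 = 0.000405042
  π_III·f_III = 0.32 × 0.000791839 = 0.000253388
Evidence: 2.71739e-28 + 0.000405042 + 0.000253388 = 0.00065843
So the posterior for Subgroup III is 0.000253388 / 0.00065843 ≈ 0.385.

0.385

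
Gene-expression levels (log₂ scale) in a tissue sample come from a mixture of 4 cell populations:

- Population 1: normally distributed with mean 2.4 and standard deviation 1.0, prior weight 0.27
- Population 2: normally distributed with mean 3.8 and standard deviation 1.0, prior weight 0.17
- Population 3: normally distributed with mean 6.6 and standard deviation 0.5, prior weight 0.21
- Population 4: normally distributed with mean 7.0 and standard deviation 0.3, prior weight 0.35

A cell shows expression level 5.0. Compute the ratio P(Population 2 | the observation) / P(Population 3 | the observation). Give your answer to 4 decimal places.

32.9682

The posterior odds equal the prior odds times the likelihood ratio: (π_i/π_j)·(f_i(x)/f_j(x)).
Normal densities:
  L_1 = (1/(1.0·√(2π)))·exp(−(5.0−2.4)²/(2·1.0²)) = 0.398942·exp(-3.38000) = 0.013583
  L_2 = (1/(1.0·√(2π)))·exp(−(5.0−3.8)²/(2·1.0²)) = 0.398942·exp(-0.72000) = 0.194186
  L_3 = (1/(0.5·√(2π)))·exp(−(5.0−6.6)²/(2·0.5²)) = 0.797885·exp(-5.12000) = 0.00476818
  L_4 = (1/(0.3·√(2π)))·exp(−(5.0−7.0)²/(2·0.3²)) = 1.329808·exp(-22.22222) = 2.9703e-10
Odds = (0.17/0.21) × (0.194186/0.00476818) = 0.809524 × 40.7254 ≈ 32.9682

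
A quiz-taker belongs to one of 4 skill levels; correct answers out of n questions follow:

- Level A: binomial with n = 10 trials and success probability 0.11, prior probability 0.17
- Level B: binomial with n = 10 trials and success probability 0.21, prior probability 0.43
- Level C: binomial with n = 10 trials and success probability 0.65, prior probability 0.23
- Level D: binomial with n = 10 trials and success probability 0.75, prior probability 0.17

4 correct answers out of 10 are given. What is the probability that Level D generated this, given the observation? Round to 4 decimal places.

The responsibility of component k is π_k f_k(x) divided by Σ_j π_j f_j(x).
Component likelihoods at x = 4 correct answers out of 10:
  L_A = 0.0152802
  L_B = 0.0992794
  L_C = 0.0689098
  L_D = 0.016222
Unnormalised posteriors:
  π_A·L_A = 0.17 × 0.0152802 = 0.00259764
  π_B·L_B = 0.43 × 0.0992794 = 0.0426901
  π_C·L_C = 0.23 × 0.0689098 = 0.0158493
  π_D·L_D = 0.17 × 0.016222 = 0.00275774
Sum: 0.00259764 + 0.0426901 + 0.0158493 + 0.00275774 = 0.0638948
So the posterior for Level D is 0.00275774 / 0.0638948 ≈ 0.0432.

0.0432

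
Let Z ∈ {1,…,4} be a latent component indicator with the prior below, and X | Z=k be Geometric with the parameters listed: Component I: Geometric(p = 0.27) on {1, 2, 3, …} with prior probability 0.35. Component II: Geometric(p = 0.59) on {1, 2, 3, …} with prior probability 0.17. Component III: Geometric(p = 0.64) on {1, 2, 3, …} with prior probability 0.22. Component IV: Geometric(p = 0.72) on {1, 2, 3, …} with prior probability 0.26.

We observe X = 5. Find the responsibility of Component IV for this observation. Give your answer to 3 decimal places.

Apply Bayes' rule: the posterior for each component is proportional to its prior times its likelihood at x.
Component likelihoods at x = 5:
  p_I = 0.27·(1−0.27)^4 = 0.27·0.283982 = 0.0766753
  p_II = 0.59·(1−0.59)^4 = 0.59·0.0282576 = 0.016672
  p_III = 0.64·(1−0.64)^4 = 0.64·0.0167962 = 0.0107495
  p_IV = 0.72·(1−0.72)^4 = 0.72·0.00614656 = 0.00442552
Unnormalised posteriors:
  P(Z=I)·p_I = 0.35 × 0.0766753 = 0.0268363
  P(Z=II)·p_II = 0.17 × 0.016672 = 0.00283424
  P(Z=III)·p_III = 0.22 × 0.0107495 = 0.0023649
  P(Z=IV)·p_IV = 0.26 × 0.00442552 = 0.00115064
Normaliser: 0.0268363 + 0.00283424 + 0.0023649 + 0.00115064 = 0.0331861
P(Component IV | x) = 0.00115064 / 0.0331861 ≈ 0.035

0.035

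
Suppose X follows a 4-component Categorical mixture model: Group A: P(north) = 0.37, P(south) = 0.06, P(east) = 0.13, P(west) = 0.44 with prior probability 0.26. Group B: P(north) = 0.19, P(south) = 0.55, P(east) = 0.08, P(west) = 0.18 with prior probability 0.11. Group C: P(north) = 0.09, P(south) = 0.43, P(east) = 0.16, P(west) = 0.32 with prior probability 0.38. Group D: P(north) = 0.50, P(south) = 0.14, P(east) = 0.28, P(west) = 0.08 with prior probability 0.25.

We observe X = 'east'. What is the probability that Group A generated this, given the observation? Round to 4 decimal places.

P(component k | x) = π_k·f_k(x) / marginal(x), where marginal(x) = Σ_j π_j·f_j(x).
Categorical probabilities:
  L_A = 0.13
  L_B = 0.08
  L_C = 0.16
  L_D = 0.28
Unnormalised posteriors:
  π_A·L_A = 0.26 × 0.13 = 0.0338
  π_B·L_B = 0.11 × 0.08 = 0.0088
  π_C·L_C = 0.38 × 0.16 = 0.0608
  π_D·L_D = 0.25 × 0.28 = 0.07
Marginal: 0.0338 + 0.0088 + 0.0608 + 0.07 = 0.1734
P(Group A | x) ≈ 0.1949

0.1949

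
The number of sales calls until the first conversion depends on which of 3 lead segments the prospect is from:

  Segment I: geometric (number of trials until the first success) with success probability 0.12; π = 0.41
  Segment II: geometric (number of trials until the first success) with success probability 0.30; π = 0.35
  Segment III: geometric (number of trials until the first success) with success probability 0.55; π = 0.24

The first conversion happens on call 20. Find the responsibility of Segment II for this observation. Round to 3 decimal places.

0.027

The responsibility of component k is P(Z=k) f_k(x) divided by Σ_j P(Z=j) f_j(x).
Evaluate each component's likelihood at the observed value:
  f_I = 0.12·(1−0.12)^19 = 0.12·0.0881395 = 0.0105767
  f_II = 0.30·(1−0.30)^19 = 0.30·0.00113989 = 0.000341967
  f_III = 0.55·(1−0.55)^19 = 0.55·2.57655e-07 = 1.4171e-07
Prior × likelihood for each component:
  P(Z=I)·f_I = 0.41 × 0.0105767 = 0.00433647
  P(Z=II)·f_II = 0.35 × 0.000341967 = 0.000119688
  P(Z=III)·f_III = 0.24 × 1.4171e-07 = 3.40104e-08
Sum: 0.00433647 + 0.000119688 + 3.40104e-08 = 0.00445619
P(Segment II | x) = 0.000119688 / 0.00445619 ≈ 0.027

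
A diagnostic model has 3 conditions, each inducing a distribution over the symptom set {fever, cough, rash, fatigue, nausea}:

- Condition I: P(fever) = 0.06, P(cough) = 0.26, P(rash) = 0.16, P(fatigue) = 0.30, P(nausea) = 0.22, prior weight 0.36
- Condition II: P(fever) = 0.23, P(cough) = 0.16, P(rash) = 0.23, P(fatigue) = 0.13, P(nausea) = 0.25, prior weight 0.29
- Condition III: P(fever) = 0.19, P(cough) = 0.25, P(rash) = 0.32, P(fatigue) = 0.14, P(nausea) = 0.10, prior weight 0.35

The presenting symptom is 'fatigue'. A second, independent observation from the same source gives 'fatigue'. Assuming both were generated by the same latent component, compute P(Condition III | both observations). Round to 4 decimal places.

P(component k | x) = P(Z=k)·f_k(x) / marginal(x), where marginal(x) = Σ_j P(Z=j)·f_j(x).
Since both observations come from the same component, the likelihood for component k is f_k(x₁)·f_k(x₂).
  L_I = [P(fatigue | comp) = 0.30] × [0.3] = 0.09
  L_II = [P(fatigue | comp) = 0.13] × [0.13] = 0.0169
  L_III = [P(fatigue | comp) = 0.14] × [0.14] = 0.0196
Multiply by the mixture weights:
  P(Z=I)·L_I = 0.36 × 0.09 = 0.0324
  P(Z=II)·L_II = 0.29 × 0.0169 = 0.004901
  P(Z=III)·L_III = 0.35 × 0.0196 = 0.00686
Normaliser: 0.0324 + 0.004901 + 0.00686 = 0.044161
P(Condition III | data) ≈ 0.1553

0.1553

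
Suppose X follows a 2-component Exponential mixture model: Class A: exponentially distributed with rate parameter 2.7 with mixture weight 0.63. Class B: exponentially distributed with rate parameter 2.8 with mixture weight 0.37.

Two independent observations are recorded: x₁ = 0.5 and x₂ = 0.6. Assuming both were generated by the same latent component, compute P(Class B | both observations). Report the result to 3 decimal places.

P(component k | x) = π_k·f_k(x) / marginal(x), where marginal(x) = Σ_j π_j·f_j(x).
Since both observations come from the same component, the likelihood for component k is f_k(x₁)·f_k(x₂).
  p_A = [0.699949] × [0.534326] = 0.374001
  p_B = [0.690471] × [0.521847] = 0.360321
Prior × likelihood for each component:
  π_A·p_A = 0.63 × 0.374001 = 0.235621
  π_B·p_B = 0.37 × 0.360321 = 0.133319
Denominator: 0.235621 + 0.133319 = 0.368939
Responsibility of Class B: 0.133319 / 0.368939 ≈ 0.361

0.361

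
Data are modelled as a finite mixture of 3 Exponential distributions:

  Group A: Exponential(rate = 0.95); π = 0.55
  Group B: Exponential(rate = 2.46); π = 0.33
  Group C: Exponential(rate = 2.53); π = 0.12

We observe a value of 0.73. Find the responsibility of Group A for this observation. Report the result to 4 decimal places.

Apply Bayes' rule: the posterior for each component is proportional to its prior times its likelihood at x.
Evaluate each component's likelihood at the observed value:
  L_A = 0.95·e^(−0.95·0.73) = 0.95·e^(−0.6935) = 0.474832
  L_B = 2.46·e^(−2.46·0.73) = 2.46·e^(−1.7958) = 0.408347
  L_C = 2.53·e^(−2.53·0.73) = 2.53·e^(−1.8469) = 0.399045
Prior × likelihood for each component:
  π_A·L_A = 0.55 × 0.474832 = 0.261158
  π_B·L_B = 0.33 × 0.408347 = 0.134754
  π_C·L_C = 0.12 × 0.399045 = 0.0478854
Marginal: 0.261158 + 0.134754 + 0.0478854 = 0.443798
So the posterior for Group A is 0.261158 / 0.443798 ≈ 0.5885.

0.5885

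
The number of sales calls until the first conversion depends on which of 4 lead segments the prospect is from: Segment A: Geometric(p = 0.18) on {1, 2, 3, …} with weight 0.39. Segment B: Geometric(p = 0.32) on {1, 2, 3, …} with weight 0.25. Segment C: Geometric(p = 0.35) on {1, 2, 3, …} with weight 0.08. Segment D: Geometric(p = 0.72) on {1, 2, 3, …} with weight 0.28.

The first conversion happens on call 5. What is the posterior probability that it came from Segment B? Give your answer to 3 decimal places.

The responsibility of component k is π_k f_k(x) divided by Σ_j π_j f_j(x).
Geometric probabilities:
  f_A = 0.18·(1−0.18)^4 = 0.18·0.452122 = 0.0813819
  f_B = 0.32·(1−0.32)^4 = 0.32·0.213814 = 0.0684204
  f_C = 0.35·(1−0.35)^4 = 0.35·0.178506 = 0.0624772
  f_D = 0.72·(1−0.72)^4 = 0.72·0.00614656 = 0.00442552
Weight by the priors:
  π_A·f_A = 0.39 × 0.0813819 = 0.0317389
  π_B·f_B = 0.25 × 0.0684204 = 0.0171051
  π_C·f_C = 0.08 × 0.0624772 = 0.00499818
  π_D·f_D = 0.28 × 0.00442552 = 0.00123915
Sum: 0.0317389 + 0.0171051 + 0.00499818 + 0.00123915 = 0.0550814
P(Segment B | data) ≈ 0.311

0.311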